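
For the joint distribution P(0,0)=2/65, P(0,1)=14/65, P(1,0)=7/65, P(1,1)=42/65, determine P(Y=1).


P(Y=1) = P(0,1)+P(1,1) = 14/65 + 42/65 = 56/65

56/65


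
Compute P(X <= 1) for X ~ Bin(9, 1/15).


P(X<=1) = P(X=0) + P(X=1)
= 20661046784/38443359375 + 1475789056/4271484375
= 33943148288/38443359375

33943148288/38443359375


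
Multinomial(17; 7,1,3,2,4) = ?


17! = 355687428096000
Denominator: 7!=5040 * 1!=1 * 3!=6 * 2!=2 * 4!=24
Coefficient = 355687428096000 / 1451520 = 245044800

245044800


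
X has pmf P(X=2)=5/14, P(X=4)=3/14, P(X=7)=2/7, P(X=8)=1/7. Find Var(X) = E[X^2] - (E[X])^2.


E[X] = 33/7, E[X^2] = 28
Var(X) = E[X^2] - (E[X])^2 = 28 - (33/7)^2 = 283/49

283/49


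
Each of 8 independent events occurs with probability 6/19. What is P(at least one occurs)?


P(at least one) = 1 - P(none)
P(none) = (1 - 6/19)^8 = (13/19)^8 = 815730721/16983563041
P(at least one) = 1 - 815730721/16983563041 = 16167832320/16983563041

16167832320/16983563041


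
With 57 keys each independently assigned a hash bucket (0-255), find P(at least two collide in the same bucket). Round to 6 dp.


P(all different) = prod((256-i)/256 for i=0..56) = 0.001169
P(at least one match) = 1 - 0.001169 = 0.998831

0.998831


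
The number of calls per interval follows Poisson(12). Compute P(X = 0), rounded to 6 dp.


P(X=0) = e^(-12) * 12^0 / 0!
≈ 0.000006144212353 * 1 / 1
≈ 0.000006

0.000006


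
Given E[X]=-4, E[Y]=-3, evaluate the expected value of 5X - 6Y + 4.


E[5X - 6Y + 4] = 5*E[X] - 6*E[Y] + 4
= (5)*(-4) + (-6)*(-3) + (4)
= -20 + 18 + 4 = 2

2


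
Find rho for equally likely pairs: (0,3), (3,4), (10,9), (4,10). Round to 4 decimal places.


Cov(X,Y) = 7.8750, Var(X) = 13.1875, Var(Y) = 9.2500
rho = Cov/(sqrt(VarX)*sqrt(VarY)) = 0.7130

0.7130


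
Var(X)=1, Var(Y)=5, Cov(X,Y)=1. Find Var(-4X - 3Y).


Var(-4X - 3Y) = (-4)^2*Var(X) + (-3)^2*Var(Y) + 2*(-4)*(-3)*Cov(X,Y)
= 16*1 + 9*5 + 24*1
= 16 + 45 + 24 = 85

85


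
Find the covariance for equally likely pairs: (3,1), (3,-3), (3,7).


E[X]=3, E[Y]=5/3, E[XY]=5
Cov(X,Y) = E[XY] - E[X]E[Y] = 5 - 3*5/3 = 0

0


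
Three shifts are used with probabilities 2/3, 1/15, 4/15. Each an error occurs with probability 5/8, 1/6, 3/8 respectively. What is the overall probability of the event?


P(A) = P(A|B1)P(B1) + P(A|B2)P(B2) + P(A|B3)P(B3)
= 5/8*2/3 + 1/6*1/15 + 3/8*4/15
= 5/12 + 1/90 + 1/10 = 19/36

19/36


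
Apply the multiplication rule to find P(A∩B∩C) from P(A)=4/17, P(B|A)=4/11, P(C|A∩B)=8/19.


P(A∩B∩C) = P(A) * P(B|A) * P(C|A∩B)
= 4/17 * 4/11 * 8/19
= 16/187 * 8/19 = 128/3553

128/3553


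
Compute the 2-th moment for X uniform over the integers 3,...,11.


E[X^2] = (1/9) * sum(x^2 for x=3..11)
= 501/9 = 167/3

167/3


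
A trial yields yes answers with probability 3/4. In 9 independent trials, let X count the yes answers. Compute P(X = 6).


P(X=6) = C(9,6) * p^6 * (1-p)^3
= 84 * 729/4096 * 1/64
= 15309/65536

15309/65536


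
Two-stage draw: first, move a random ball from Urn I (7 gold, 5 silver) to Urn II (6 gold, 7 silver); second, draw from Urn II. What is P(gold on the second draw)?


P(transfer gold) = 7/12; P(transfer silver) = 5/12
If gold transferred: Urn II has 7 gold of 14, so P(gold|gold moved) = 1/2
If silver transferred: Urn II has 6 gold of 14, so P(gold|silver moved) = 3/7
By total probability: P(gold) = 7/12*1/2 + 5/12*3/7 = 79/168

79/168


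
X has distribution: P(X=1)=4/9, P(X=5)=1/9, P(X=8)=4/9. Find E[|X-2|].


E[|X-2|] = sum(g(x)*P(x))
= 1*4/9 + 3*1/9 + 6*4/9
= 31/9

31/9


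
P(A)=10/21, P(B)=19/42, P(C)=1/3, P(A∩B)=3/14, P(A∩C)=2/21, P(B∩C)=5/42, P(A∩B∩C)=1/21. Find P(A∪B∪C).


P(A∪B∪C) = P(A)+P(B)+P(C) - P(AB)-P(AC)-P(BC) + P(ABC)
= 10/21+19/42+1/3 - 3/14-2/21-5/42 + 1/21
= 37/42

37/42


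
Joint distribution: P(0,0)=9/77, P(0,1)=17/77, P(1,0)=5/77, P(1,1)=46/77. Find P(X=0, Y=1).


Read from table: P(X=0, Y=1) = 17/77

17/77


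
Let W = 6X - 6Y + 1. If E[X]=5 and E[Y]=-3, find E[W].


E[6X - 6Y + 1] = 6*E[X] - 6*E[Y] + 1
= (6)*(5) + (-6)*(-3) + (1)
= 30 + 18 + 1 = 49

49


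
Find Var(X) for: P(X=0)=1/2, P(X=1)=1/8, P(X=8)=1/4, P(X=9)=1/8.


E[X] = 13/4, E[X^2] = 105/4
Var(X) = E[X^2] - (E[X])^2 = 105/4 - (13/4)^2 = 251/16

251/16


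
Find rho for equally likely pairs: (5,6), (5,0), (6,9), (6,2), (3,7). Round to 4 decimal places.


Cov(X,Y) = -0.6000, Var(X) = 1.2000, Var(Y) = 10.9600
rho = Cov/(sqrt(VarX)*sqrt(VarY)) = -0.1654

-0.1654


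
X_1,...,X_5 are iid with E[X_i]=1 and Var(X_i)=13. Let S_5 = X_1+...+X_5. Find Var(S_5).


By independence, Var(S_n) = n*Var(X_1) = 5*13 = 65

65


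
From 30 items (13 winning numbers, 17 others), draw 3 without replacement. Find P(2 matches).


P(X=2) = C(13,2)*C(17,1) / C(30,3)
= 78*17 / 4060
= 1326/4060 = 663/2030

663/2030


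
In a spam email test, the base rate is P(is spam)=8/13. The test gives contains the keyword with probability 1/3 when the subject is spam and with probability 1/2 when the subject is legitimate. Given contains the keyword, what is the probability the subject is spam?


P(A) = P(A|B)P(B) + P(A|B')P(B') = 1/3*8/13 + 1/2*5/13 = 31/78
P(B|A) = P(A|B)P(B)/P(A) = (8/39)/(31/78) = 16/31

16/31


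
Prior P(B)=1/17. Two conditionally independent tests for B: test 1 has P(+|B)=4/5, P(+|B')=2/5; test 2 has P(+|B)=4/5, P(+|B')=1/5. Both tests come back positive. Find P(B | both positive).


After test 1: P(+) = 4/5*1/17 + 2/5*16/17 = 36/85
P(B|+) = (4/85)/(36/85) = 1/9
After test 2 (use post1 as new prior): P(+) = 4/5*1/9 + 1/5*8/9 = 4/15
P(B|+,+) = (4/45)/(4/15) = 1/3

1/3


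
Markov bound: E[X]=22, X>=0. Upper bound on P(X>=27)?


Markov: P(X >= a) <= E[X]/a
P(X >= 27) <= 22/27

22/27


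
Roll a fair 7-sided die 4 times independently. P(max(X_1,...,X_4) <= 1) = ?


P(max <= 1) = P(all X_i <= 1) = (P(X_1 <= 1))^4
= (1/7)^4 = 1/2401

1/2401


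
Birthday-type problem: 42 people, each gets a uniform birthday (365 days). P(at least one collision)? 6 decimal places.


P(all different) = prod((365-i)/365 for i=0..41) = 0.085970
P(at least one match) = 1 - 0.085970 = 0.914030

0.914030


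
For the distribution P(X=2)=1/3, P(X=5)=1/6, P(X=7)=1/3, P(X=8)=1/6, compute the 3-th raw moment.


E[X^3] = sum(x^3 * P(x))
= 8*1/3 + 125*1/6 + 343*1/3 + 512*1/6
= 1339/6

1339/6


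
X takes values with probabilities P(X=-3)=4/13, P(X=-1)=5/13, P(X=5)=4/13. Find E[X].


E[X] = sum(x * P(x))
= -3*4/13 - 1*5/13 + 5*4/13
= 3/13

3/13


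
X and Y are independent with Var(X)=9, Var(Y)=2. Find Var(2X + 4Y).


Independence => Cov(X,Y)=0
Var(2X + 4Y) = 2^2*Var(X) + 4^2*Var(Y)
= 4*9 + 16*2 = 68

68


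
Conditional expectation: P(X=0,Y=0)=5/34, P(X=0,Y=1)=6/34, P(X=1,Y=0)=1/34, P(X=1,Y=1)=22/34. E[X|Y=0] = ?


P(Y=0) = 6/34
E[X|Y=0] = (0*5 + 1*1)/6 = 1/6

1/6


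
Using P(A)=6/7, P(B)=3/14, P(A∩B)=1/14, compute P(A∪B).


P(A∪B) = P(A) + P(B) - P(A∩B)
= 6/7 + 3/14 - 1/14 = 1

1


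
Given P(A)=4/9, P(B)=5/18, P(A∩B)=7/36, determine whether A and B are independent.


P(A)*P(B) = 4/9*5/18 = 10/81
P(A∩B) = 7/36 != 10/81, so not independent

No, A and B are not independent


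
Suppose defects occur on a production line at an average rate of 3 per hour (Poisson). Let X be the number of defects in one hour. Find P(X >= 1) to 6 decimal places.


P(X>=1) = 1 - P(X<=0) = 1 - (e^(-3)*3^0/0!)
≈ 1 - 0.0497870684 = 0.9502129316
≈ 0.950213

0.950213


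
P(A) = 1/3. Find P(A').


P(A') = 1 - P(A) = 1 - 1/3 = 2/3

2/3


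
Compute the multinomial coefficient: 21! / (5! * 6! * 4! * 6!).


21! = 51090942171709440000
Denominator: 5!=120 * 6!=720 * 4!=24 * 6!=720
Coefficient = 51090942171709440000 / 1492992000 = 34220506320

34220506320


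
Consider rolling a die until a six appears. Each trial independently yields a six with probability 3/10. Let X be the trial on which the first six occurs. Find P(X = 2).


P(X=2) = (1-p)^1 * p = (7/10)^1 * 3/10
= 7/10 * 3/10 = 21/100

21/100


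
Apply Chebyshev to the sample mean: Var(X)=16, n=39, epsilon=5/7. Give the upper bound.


Var(Xbar) = Var(X)/n = 16/39
Chebyshev: P(|Xbar-mu| >= 5/7) <= Var(Xbar)/(5/7)^2 = (16/39)/(25/49) = 784/975

784/975


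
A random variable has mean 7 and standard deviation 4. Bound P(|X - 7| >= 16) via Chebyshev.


k = 16/4 = 4
Chebyshev: P(|X-mu| >= k*sigma) <= 1/k^2 = 1/4^2 = 1/16

1/16


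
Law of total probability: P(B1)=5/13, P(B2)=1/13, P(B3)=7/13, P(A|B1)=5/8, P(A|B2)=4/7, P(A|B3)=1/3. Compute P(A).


P(A) = P(A|B1)P(B1) + P(A|B2)P(B2) + P(A|B3)P(B3)
= 5/8*5/13 + 4/7*1/13 + 1/3*7/13
= 25/104 + 4/91 + 7/39 = 1013/2184

1013/2184


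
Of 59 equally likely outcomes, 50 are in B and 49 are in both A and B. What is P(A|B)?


P(A|B) = P(A∩B)/P(B) = (49/59)/(50/59) = 49/50

49/50


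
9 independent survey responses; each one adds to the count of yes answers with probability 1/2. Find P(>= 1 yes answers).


P(at least one) = 1 - P(none)
P(none) = (1 - 1/2)^9 = (1/2)^9 = 1/512
P(at least one) = 1 - 1/512 = 511/512

511/512


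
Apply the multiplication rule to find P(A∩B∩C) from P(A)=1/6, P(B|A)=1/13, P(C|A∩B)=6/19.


P(A∩B∩C) = P(A) * P(B|A) * P(C|A∩B)
= 1/6 * 1/13 * 6/19
= 1/78 * 6/19 = 1/247

1/247


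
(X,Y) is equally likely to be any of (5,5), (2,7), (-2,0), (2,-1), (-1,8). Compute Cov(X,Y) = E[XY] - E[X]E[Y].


E[X]=6/5, E[Y]=19/5, E[XY]=29/5
Cov(X,Y) = E[XY] - E[X]E[Y] = 29/5 - 6/5*19/5 = 31/25

31/25


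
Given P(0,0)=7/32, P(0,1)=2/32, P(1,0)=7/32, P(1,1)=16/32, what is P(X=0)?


P(X=0) = P(0,0)+P(0,1) = 7/32 + 2/32 = 9/32

9/32


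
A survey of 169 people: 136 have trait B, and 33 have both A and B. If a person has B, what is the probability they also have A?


P(A|B) = P(A∩B)/P(B) = (33/169)/(136/169) = 33/136

33/136


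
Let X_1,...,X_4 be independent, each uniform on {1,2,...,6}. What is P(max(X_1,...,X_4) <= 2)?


P(max <= 2) = P(all X_i <= 2) = (P(X_1 <= 2))^4
= (2/6)^4 = (1/3)^4 = 1/81

1/81


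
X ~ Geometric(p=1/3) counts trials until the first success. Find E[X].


For geometric (trials until first success), E[X] = 1/p = 1/(1/3) = 3

3


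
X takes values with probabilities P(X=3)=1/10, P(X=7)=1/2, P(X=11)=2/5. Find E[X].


E[X] = sum(x * P(x))
= 3*1/10 + 7*1/2 + 11*2/5
= 41/5

41/5


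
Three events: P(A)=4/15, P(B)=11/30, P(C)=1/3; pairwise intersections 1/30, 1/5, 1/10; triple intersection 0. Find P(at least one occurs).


P(A∪B∪C) = P(A)+P(B)+P(C) - P(AB)-P(AC)-P(BC) + P(ABC)
= 4/15+11/30+1/3 - 1/30-1/5-1/10 + 0
= 19/30

19/30


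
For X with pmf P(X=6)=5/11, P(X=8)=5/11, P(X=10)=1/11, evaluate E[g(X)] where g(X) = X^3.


E[X^3] = sum(g(x)*P(x))
= 216*5/11 + 512*5/11 + 1000*1/11
= 4640/11

4640/11


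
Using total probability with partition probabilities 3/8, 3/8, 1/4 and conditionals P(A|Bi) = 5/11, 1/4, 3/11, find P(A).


P(A) = P(A|B1)P(B1) + P(A|B2)P(B2) + P(A|B3)P(B3)
= 5/11*3/8 + 1/4*3/8 + 3/11*1/4
= 15/88 + 3/32 + 3/44 = 117/352

117/352


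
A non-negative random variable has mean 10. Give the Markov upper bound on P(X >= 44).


Markov: P(X >= a) <= E[X]/a
P(X >= 44) <= 10/44 = 5/22

5/22


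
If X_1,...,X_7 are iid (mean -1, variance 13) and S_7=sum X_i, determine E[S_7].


E[S_n] = n*E[X_1] = 7*-1 = -7

-7


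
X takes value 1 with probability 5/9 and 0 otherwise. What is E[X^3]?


For Bernoulli: X in {0,1}
E[X^3] = 0^3*(1-5/9) + 1^3*5/9 = 5/9

5/9


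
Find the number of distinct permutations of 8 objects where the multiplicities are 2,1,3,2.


8! = 40320
Denominator: 2!=2 * 1!=1 * 3!=6 * 2!=2
Coefficient = 40320 / 24 = 1680

1680


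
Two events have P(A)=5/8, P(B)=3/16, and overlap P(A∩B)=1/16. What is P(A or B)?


P(A∪B) = P(A) + P(B) - P(A∩B)
= 5/8 + 3/16 - 1/16 = 3/4

3/4


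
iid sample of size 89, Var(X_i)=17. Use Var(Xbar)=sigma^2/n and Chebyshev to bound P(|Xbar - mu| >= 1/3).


Var(Xbar) = Var(X)/n = 17/89
Chebyshev: P(|Xbar-mu| >= 1/3) <= Var(Xbar)/(1/3)^2 = (17/89)/(1/9) = 153/89
Bound exceeds 1, so trivial bound: 1

1


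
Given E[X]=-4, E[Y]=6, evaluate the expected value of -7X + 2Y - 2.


E[-7X + 2Y - 2] = -7*E[X] + 2*E[Y] - 2
= (-7)*(-4) + (2)*(6) + (-2)
= 28 + 12 - 2 = 38

38


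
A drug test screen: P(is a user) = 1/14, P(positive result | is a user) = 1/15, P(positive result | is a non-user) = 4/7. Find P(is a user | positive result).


P(A) = P(A|B)P(B) + P(A|B')P(B') = 1/15*1/14 + 4/7*13/14 = 787/1470
P(B|A) = P(A|B)P(B)/P(A) = (1/210)/(787/1470) = 7/787

7/787


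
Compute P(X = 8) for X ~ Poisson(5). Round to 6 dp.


P(X=8) = e^(-5) * 5^8 / 8!
≈ 0.006737946999 * 390625 / 40320
≈ 0.065278

0.065278


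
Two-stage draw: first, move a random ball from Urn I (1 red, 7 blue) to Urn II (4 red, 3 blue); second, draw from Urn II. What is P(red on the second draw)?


P(transfer red) = 1/8; P(transfer blue) = 7/8
If red transferred: Urn II has 5 red of 8, so P(red|red moved) = 5/8
If blue transferred: Urn II has 4 red of 8, so P(red|blue moved) = 1/2
By total probability: P(red) = 1/8*5/8 + 7/8*1/2 = 33/64

33/64


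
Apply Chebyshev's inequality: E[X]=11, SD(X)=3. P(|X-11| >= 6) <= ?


k = 6/3 = 2
Chebyshev: P(|X-mu| >= k*sigma) <= 1/k^2 = 1/2^2 = 1/4

1/4


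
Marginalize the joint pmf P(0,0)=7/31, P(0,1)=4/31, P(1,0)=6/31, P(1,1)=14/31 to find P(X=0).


P(X=0) = P(0,0)+P(0,1) = 7/31 + 4/31 = 11/31

11/31


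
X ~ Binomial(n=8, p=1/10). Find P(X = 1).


P(X=1) = C(8,1) * p^1 * (1-p)^7
= 8 * 1/10 * 4782969/10000000
= 4782969/12500000

4782969/12500000


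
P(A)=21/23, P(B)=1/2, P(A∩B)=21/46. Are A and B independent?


P(A)*P(B) = 21/23*1/2 = 21/46
P(A∩B) = 21/46, which equals P(A)P(B), so independent

Yes, A and B are independent


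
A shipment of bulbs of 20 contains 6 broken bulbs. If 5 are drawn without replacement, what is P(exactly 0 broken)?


P(X=0) = C(6,0)*C(14,5) / C(20,5)
= 1*2002 / 15504
= 2002/15504 = 1001/7752

1001/7752


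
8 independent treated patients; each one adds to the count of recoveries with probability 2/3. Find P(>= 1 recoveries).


P(at least one) = 1 - P(none)
P(none) = (1 - 2/3)^8 = (1/3)^8 = 1/6561
P(at least one) = 1 - 1/6561 = 6560/6561

6560/6561


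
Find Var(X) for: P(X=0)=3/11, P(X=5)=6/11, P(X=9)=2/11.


E[X] = 48/11, E[X^2] = 312/11
Var(X) = E[X^2] - (E[X])^2 = 312/11 - (48/11)^2 = 1128/121

1128/121


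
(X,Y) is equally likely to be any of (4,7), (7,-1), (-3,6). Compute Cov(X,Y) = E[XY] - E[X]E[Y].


E[X]=8/3, E[Y]=4, E[XY]=1
Cov(X,Y) = E[XY] - E[X]E[Y] = 1 - 8/3*4 = -29/3

-29/3


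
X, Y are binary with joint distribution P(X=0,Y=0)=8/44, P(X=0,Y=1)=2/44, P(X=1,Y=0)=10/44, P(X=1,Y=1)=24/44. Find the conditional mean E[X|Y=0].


P(Y=0) = 18/44
E[X|Y=0] = (0*8 + 1*10)/18 = 10/18 = 5/9

5/9


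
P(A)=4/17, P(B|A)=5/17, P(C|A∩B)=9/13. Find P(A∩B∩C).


P(A∩B∩C) = P(A) * P(B|A) * P(C|A∩B)
= 4/17 * 5/17 * 9/13
= 20/289 * 9/13 = 180/3757

180/3757


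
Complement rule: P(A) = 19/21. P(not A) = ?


P(A') = 1 - P(A) = 1 - 19/21 = 2/21

2/21


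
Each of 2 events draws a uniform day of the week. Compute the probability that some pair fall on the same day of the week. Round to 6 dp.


P(all different) = prod((7-i)/7 for i=0..1) = 0.857143
P(at least one match) = 1 - 0.857143 = 0.142857

0.142857


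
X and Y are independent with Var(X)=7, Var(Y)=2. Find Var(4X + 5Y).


Independence => Cov(X,Y)=0
Var(4X + 5Y) = 4^2*Var(X) + 5^2*Var(Y)
= 16*7 + 25*2 = 162

162


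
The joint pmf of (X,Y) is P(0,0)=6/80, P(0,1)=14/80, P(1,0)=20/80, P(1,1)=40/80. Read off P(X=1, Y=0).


Read from table: P(X=1, Y=0) = 20/80 = 1/4

1/4


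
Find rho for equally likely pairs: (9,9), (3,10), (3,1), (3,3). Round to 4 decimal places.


Cov(X,Y) = 4.8750, Var(X) = 6.7500, Var(Y) = 14.6875
rho = Cov/(sqrt(VarX)*sqrt(VarY)) = 0.4896

0.4896


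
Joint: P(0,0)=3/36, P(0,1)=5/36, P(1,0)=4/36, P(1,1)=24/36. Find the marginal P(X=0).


P(X=0) = P(0,0)+P(0,1) = 3/36 + 5/36 = 8/36 = 2/9

2/9


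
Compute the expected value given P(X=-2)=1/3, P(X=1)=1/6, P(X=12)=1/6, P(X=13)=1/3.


E[X] = sum(x * P(x))
= -2*1/3 + 1*1/6 + 12*1/6 + 13*1/3
= 35/6

35/6


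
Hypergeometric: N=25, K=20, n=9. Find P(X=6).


P(X=6) = C(20,6)*C(5,3) / C(25,9)
= 38760*10 / 2042975
= 387600/2042975 = 48/253

48/253


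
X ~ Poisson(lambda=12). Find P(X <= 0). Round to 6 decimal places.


P(X<=0) = e^(-12)*12^0/0!
≈ 0.0000061442
≈ 0.000006

0.000006


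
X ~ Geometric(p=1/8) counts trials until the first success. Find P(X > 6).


P(X > 6) = P(first 6 trials all fail) = (1-p)^6 = (7/8)^6 = 117649/262144

117649/262144


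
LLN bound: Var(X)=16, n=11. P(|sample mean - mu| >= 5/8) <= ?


Var(Xbar) = Var(X)/n = 16/11
Chebyshev: P(|Xbar-mu| >= 5/8) <= Var(Xbar)/(5/8)^2 = (16/11)/(25/64) = 1024/275
Bound exceeds 1, so trivial bound: 1

1


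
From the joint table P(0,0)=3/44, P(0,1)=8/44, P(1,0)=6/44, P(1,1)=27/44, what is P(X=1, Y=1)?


Read from table: P(X=1, Y=1) = 27/44

27/44


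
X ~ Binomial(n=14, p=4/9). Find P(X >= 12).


P(X>=12) = P(X=12) + P(X=13) + P(X=14)
= 38168166400/22876792454961 + 4697620480/22876792454961 + 268435456/22876792454961
= 14378074112/7625597484987

14378074112/7625597484987


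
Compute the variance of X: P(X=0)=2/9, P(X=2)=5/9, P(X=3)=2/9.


E[X] = 16/9, E[X^2] = 38/9
Var(X) = E[X^2] - (E[X])^2 = 38/9 - (16/9)^2 = 86/81

86/81


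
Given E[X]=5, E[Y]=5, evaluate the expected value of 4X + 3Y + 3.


E[4X + 3Y + 3] = 4*E[X] + 3*E[Y] + 3
= (4)*(5) + (3)*(5) + (3)
= 20 + 15 + 3 = 38

38


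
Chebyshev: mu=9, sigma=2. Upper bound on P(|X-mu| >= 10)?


k = 10/2 = 5
Chebyshev: P(|X-mu| >= k*sigma) <= 1/k^2 = 1/5^2 = 1/25

1/25


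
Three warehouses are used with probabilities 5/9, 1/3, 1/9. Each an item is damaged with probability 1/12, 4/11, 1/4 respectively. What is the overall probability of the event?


P(A) = P(A|B1)P(B1) + P(A|B2)P(B2) + P(A|B3)P(B3)
= 1/12*5/9 + 4/11*1/3 + 1/4*1/9
= 5/108 + 4/33 + 1/36 = 58/297

58/297


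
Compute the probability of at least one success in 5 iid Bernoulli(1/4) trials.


P(at least one) = 1 - P(none)
P(none) = (1 - 1/4)^5 = (3/4)^5 = 243/1024
P(at least one) = 1 - 243/1024 = 781/1024

781/1024


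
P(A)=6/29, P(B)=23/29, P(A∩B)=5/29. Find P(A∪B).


P(A∪B) = P(A) + P(B) - P(A∩B)
= 6/29 + 23/29 - 5/29 = 24/29

24/29


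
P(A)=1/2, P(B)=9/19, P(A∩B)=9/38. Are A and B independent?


P(A)*P(B) = 1/2*9/19 = 9/38
P(A∩B) = 9/38, which equals P(A)P(B), so independent

Yes, A and B are independent


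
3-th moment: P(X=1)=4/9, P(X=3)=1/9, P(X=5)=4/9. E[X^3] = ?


E[X^3] = sum(x^3 * P(x))
= 1*4/9 + 27*1/9 + 125*4/9
= 59

59


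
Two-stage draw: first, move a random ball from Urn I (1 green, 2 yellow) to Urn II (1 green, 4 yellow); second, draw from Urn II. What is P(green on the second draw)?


P(transfer green) = 1/3; P(transfer yellow) = 2/3
If green transferred: Urn II has 2 green of 6, so P(green|green moved) = 1/3
If yellow transferred: Urn II has 1 green of 6, so P(green|yellow moved) = 1/6
By total probability: P(green) = 1/3*1/3 + 2/3*1/6 = 2/9

2/9


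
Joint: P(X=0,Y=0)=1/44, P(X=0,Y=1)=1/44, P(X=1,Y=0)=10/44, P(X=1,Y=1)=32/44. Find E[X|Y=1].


P(Y=1) = 33/44
E[X|Y=1] = (0*1 + 1*32)/33 = 32/33

32/33


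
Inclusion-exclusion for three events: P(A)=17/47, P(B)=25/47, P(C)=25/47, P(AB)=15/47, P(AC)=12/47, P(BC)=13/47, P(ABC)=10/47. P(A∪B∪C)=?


P(A∪B∪C) = P(A)+P(B)+P(C) - P(AB)-P(AC)-P(BC) + P(ABC)
= 17/47+25/47+25/47 - 15/47-12/47-13/47 + 10/47
= 37/47

37/47


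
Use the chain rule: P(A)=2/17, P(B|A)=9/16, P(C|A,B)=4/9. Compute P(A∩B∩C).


P(A∩B∩C) = P(A) * P(B|A) * P(C|A∩B)
= 2/17 * 9/16 * 4/9
= 9/136 * 4/9 = 1/34

1/34


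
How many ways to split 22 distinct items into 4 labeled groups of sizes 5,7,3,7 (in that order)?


22! = 1124000727777607680000
Denominator: 5!=120 * 7!=5040 * 3!=6 * 7!=5040
Coefficient = 1124000727777607680000 / 18289152000 = 61457235840

61457235840


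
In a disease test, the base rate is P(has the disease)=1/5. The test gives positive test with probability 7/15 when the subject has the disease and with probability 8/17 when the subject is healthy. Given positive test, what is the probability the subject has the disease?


P(A) = P(A|B)P(B) + P(A|B')P(B') = 7/15*1/5 + 8/17*4/5 = 599/1275
P(B|A) = P(A|B)P(B)/P(A) = (7/75)/(599/1275) = 119/599

119/599


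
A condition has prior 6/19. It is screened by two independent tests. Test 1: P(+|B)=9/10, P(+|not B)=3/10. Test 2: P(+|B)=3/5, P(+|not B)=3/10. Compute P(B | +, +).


After test 1: P(+) = 9/10*6/19 + 3/10*13/19 = 93/190
P(B|+) = (27/95)/(93/190) = 18/31
After test 2 (use post1 as new prior): P(+) = 3/5*18/31 + 3/10*13/31 = 147/310
P(B|+,+) = (54/155)/(147/310) = 36/49

36/49


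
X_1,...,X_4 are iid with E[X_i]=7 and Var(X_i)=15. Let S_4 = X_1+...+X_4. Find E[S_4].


E[S_n] = n*E[X_1] = 4*7 = 28

28


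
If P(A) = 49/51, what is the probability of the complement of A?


P(A') = 1 - P(A) = 1 - 49/51 = 2/51

2/51


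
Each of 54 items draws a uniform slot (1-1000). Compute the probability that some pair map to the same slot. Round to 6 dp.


P(all different) = prod((1000-i)/1000 for i=0..53) = 0.232882
P(at least one match) = 1 - 0.232882 = 0.767118

0.767118


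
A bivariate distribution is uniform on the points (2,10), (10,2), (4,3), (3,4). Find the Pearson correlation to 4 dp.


Cov(X,Y) = -6.5625, Var(X) = 9.6875, Var(Y) = 9.6875
rho = Cov/(sqrt(VarX)*sqrt(VarY)) = -0.6774

-0.6774


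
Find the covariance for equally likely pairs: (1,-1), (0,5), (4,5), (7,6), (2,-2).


E[X]=14/5, E[Y]=13/5, E[XY]=57/5
Cov(X,Y) = E[XY] - E[X]E[Y] = 57/5 - 14/5*13/5 = 103/25

103/25


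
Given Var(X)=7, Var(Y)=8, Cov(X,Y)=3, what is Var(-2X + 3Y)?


Var(-2X + 3Y) = (-2)^2*Var(X) + 3^2*Var(Y) + 2*(-2)*3*Cov(X,Y)
= 4*7 + 9*8 - 12*3
= 28 + 72 - 36 = 64

64


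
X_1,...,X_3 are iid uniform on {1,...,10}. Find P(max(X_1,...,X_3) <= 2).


P(max <= 2) = P(all X_i <= 2) = (P(X_1 <= 2))^3
= (2/10)^3 = (1/5)^3 = 1/125

1/125


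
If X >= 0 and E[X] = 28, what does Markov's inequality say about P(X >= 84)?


Markov: P(X >= a) <= E[X]/a
P(X >= 84) <= 28/84 = 1/3

1/3


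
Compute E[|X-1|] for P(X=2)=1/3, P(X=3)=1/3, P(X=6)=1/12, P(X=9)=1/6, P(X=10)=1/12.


E[|X-1|] = sum(g(x)*P(x))
= 1*1/3 + 2*1/3 + 5*1/12 + 8*1/6 + 9*1/12
= 7/2

7/2


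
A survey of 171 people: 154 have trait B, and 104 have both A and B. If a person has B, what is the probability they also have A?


P(A|B) = P(A∩B)/P(B) = (104/171)/(154/171) = 104/154 = 52/77

52/77


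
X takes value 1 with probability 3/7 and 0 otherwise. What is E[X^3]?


For Bernoulli: X in {0,1}
E[X^3] = 0^3*(1-3/7) + 1^3*3/7 = 3/7

3/7


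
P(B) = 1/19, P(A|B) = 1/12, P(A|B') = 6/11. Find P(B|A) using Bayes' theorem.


P(A) = P(A|B)P(B) + P(A|B')P(B') = 1/12*1/19 + 6/11*18/19 = 1307/2508
P(B|A) = P(A|B)P(B)/P(A) = (1/228)/(1307/2508) = 11/1307

11/1307


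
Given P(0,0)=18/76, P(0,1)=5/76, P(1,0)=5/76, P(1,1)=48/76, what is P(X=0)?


P(X=0) = P(0,0)+P(0,1) = 18/76 + 5/76 = 23/76

23/76


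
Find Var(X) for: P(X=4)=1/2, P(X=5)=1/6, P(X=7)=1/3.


E[X] = 31/6, E[X^2] = 57/2
Var(X) = E[X^2] - (E[X])^2 = 57/2 - (31/6)^2 = 65/36

65/36


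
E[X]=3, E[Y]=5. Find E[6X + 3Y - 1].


E[6X + 3Y - 1] = 6*E[X] + 3*E[Y] - 1
= (6)*(3) + (3)*(5) + (-1)
= 18 + 15 - 1 = 32

32


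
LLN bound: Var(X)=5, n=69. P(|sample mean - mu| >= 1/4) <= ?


Var(Xbar) = Var(X)/n = 5/69
Chebyshev: P(|Xbar-mu| >= 1/4) <= Var(Xbar)/(1/4)^2 = (5/69)/(1/16) = 80/69
Bound exceeds 1, so trivial bound: 1

1


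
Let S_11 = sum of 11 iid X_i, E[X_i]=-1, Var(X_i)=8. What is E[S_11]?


E[S_n] = n*E[X_1] = 11*-1 = -11

-11


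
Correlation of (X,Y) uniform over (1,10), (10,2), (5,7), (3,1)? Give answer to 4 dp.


Cov(X,Y) = -6.7500, Var(X) = 11.1875, Var(Y) = 13.5000
rho = Cov/(sqrt(VarX)*sqrt(VarY)) = -0.5493

-0.5493


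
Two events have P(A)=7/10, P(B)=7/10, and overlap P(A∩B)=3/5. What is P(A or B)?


P(A∪B) = P(A) + P(B) - P(A∩B)
= 7/10 + 7/10 - 3/5 = 4/5

4/5


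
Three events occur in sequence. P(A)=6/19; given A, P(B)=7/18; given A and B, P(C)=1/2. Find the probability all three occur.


P(A∩B∩C) = P(A) * P(B|A) * P(C|A∩B)
= 6/19 * 7/18 * 1/2
= 7/57 * 1/2 = 7/114

7/114


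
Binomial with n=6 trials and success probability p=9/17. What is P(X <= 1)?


P(X<=1) = P(X=0) + P(X=1)
= 262144/24137569 + 1769472/24137569
= 2031616/24137569

2031616/24137569


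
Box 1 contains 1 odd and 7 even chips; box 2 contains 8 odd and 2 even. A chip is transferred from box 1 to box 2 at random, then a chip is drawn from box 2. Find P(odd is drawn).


P(transfer odd) = 1/8; P(transfer even) = 7/8
If odd transferred: Urn II has 9 odd of 11, so P(odd|odd moved) = 9/11
If even transferred: Urn II has 8 odd of 11, so P(odd|even moved) = 8/11
By total probability: P(odd) = 1/8*9/11 + 7/8*8/11 = 65/88

65/88


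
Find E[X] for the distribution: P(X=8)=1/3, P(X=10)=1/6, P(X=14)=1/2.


E[X] = sum(x * P(x))
= 8*1/3 + 10*1/6 + 14*1/2
= 34/3

34/3


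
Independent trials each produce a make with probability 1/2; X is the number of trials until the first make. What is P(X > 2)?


P(X > 2) = P(first 2 trials all fail) = (1-p)^2 = (1/2)^2 = 1/4

1/4


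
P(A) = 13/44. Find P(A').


P(A') = 1 - P(A) = 1 - 13/44 = 31/44

31/44


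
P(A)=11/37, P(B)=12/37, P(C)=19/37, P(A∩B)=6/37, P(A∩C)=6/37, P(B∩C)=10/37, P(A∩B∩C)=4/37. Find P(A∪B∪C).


P(A∪B∪C) = P(A)+P(B)+P(C) - P(AB)-P(AC)-P(BC) + P(ABC)
= 11/37+12/37+19/37 - 6/37-6/37-10/37 + 4/37
= 24/37

24/37


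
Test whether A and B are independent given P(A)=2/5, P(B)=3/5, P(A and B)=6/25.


P(A)*P(B) = 2/5*3/5 = 6/25
P(A∩B) = 6/25, which equals P(A)P(B), so independent

Yes, A and B are independent


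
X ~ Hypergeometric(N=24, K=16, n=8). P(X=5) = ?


P(X=5) = C(16,5)*C(8,3) / C(24,8)
= 4368*56 / 735471
= 244608/735471 = 81536/245157

81536/245157


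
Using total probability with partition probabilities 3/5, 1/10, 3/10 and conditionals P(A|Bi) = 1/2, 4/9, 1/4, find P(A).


P(A) = P(A|B1)P(B1) + P(A|B2)P(B2) + P(A|B3)P(B3)
= 1/2*3/5 + 4/9*1/10 + 1/4*3/10
= 3/10 + 2/45 + 3/40 = 151/360

151/360


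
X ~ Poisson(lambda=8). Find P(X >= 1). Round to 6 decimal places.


P(X>=1) = 1 - P(X<=0) = 1 - (e^(-8)*8^0/0!)
≈ 1 - 0.0003354626 = 0.9996645374
≈ 0.999665

0.999665


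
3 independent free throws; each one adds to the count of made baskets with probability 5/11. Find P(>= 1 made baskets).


P(at least one) = 1 - P(none)
P(none) = (1 - 5/11)^3 = (6/11)^3 = 216/1331
P(at least one) = 1 - 216/1331 = 1115/1331

1115/1331


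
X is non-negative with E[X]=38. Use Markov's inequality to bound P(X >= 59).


Markov: P(X >= a) <= E[X]/a
P(X >= 59) <= 38/59

38/59


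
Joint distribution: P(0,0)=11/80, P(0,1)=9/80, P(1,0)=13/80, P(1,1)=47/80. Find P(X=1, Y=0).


Read from table: P(X=1, Y=0) = 13/80

13/80


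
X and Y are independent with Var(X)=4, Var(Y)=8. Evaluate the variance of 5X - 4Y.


Independence => Cov(X,Y)=0
Var(5X - 4Y) = 5^2*Var(X) + (-4)^2*Var(Y)
= 25*4 + 16*8 = 228

228


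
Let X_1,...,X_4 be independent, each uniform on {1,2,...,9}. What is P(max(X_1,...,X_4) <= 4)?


P(max <= 4) = P(all X_i <= 4) = (P(X_1 <= 4))^4
= (4/9)^4 = 256/6561

256/6561


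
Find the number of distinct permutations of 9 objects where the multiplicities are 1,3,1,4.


9! = 362880
Denominator: 1!=1 * 3!=6 * 1!=1 * 4!=24
Coefficient = 362880 / 144 = 2520

2520


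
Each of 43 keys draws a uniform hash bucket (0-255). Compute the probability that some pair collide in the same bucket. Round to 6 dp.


P(all different) = prod((256-i)/256 for i=0..42) = 0.023741
P(at least one match) = 1 - 0.023741 = 0.976259

0.976259


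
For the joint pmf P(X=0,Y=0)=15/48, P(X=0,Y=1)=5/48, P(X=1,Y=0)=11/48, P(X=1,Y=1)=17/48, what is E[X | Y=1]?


P(Y=1) = 22/48
E[X|Y=1] = (0*5 + 1*17)/22 = 17/22

17/22


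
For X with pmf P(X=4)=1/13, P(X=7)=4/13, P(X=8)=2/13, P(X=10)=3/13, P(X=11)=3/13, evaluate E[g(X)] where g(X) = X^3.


E[X^3] = sum(g(x)*P(x))
= 64*1/13 + 343*4/13 + 512*2/13 + 1000*3/13 + 1331*3/13
= 9453/13

9453/13


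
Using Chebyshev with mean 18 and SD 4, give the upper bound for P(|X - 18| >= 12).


k = 12/4 = 3
Chebyshev: P(|X-mu| >= k*sigma) <= 1/k^2 = 1/3^2 = 1/9

1/9


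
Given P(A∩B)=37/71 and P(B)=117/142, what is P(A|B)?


P(A|B) = P(A∩B)/P(B) = (74/142)/(117/142) = 74/117

74/117


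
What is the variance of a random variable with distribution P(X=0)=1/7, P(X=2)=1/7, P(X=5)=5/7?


E[X] = 27/7, E[X^2] = 129/7
Var(X) = E[X^2] - (E[X])^2 = 129/7 - (27/7)^2 = 174/49

174/49


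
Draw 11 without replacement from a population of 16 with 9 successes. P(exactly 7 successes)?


P(X=7) = C(9,7)*C(7,4) / C(16,11)
= 36*35 / 4368
= 1260/4368 = 15/52

15/52


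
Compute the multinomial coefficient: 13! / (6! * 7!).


13! = 6227020800
Denominator: 6!=720 * 7!=5040
Coefficient = 6227020800 / 3628800 = 1716

1716


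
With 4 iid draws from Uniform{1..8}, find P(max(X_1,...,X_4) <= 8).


P(max <= 8) = P(all X_i <= 8) = (P(X_1 <= 8))^4
= (8/8)^4 = 1^4 = 1

1


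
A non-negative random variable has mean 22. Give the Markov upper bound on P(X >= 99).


Markov: P(X >= a) <= E[X]/a
P(X >= 99) <= 22/99 = 2/9

2/9


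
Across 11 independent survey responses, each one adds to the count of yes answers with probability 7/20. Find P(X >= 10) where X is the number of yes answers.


P(X>=10) = P(X=10) + P(X=11)
= 40393960607/204800000000000 + 1977326743/204800000000000
= 847425747/4096000000000

847425747/4096000000000


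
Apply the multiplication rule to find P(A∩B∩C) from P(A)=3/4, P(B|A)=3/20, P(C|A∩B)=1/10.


P(A∩B∩C) = P(A) * P(B|A) * P(C|A∩B)
= 3/4 * 3/20 * 1/10
= 9/80 * 1/10 = 9/800

9/800


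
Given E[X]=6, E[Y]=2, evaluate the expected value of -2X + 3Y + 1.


E[-2X + 3Y + 1] = -2*E[X] + 3*E[Y] + 1
= (-2)*(6) + (3)*(2) + (1)
= -12 + 6 + 1 = -5

-5


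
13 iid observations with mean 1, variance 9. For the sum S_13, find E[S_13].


E[S_n] = n*E[X_1] = 13*1 = 13

13


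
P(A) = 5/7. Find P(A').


P(A') = 1 - P(A) = 1 - 5/7 = 2/7

2/7


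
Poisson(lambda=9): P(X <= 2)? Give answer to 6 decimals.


P(X<=2) = e^(-9)*9^0/0! + e^(-9)*9^1/1! + e^(-9)*9^2/2!
≈ 0.0001234098 + 0.0011106882 + 0.0049980971
= 0.0062321951
≈ 0.006232

0.006232


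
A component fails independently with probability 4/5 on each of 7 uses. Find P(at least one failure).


P(at least one) = 1 - P(none)
P(none) = (1 - 4/5)^7 = (1/5)^7 = 1/78125
P(at least one) = 1 - 1/78125 = 78124/78125

78124/78125


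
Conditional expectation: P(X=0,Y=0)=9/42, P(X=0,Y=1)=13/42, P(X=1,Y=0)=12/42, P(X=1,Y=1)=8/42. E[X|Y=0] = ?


P(Y=0) = 21/42
E[X|Y=0] = (0*9 + 1*12)/21 = 12/21 = 4/7

4/7


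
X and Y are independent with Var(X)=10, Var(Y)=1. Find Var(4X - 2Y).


Independence => Cov(X,Y)=0
Var(4X - 2Y) = 4^2*Var(X) + (-2)^2*Var(Y)
= 16*10 + 4*1 = 164

164


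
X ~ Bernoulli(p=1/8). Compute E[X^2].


For Bernoulli: X in {0,1}
E[X^2] = 0^2*(1-1/8) + 1^2*1/8 = 1/8

1/8


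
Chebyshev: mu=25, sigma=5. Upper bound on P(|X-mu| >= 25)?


k = 25/5 = 5
Chebyshev: P(|X-mu| >= k*sigma) <= 1/k^2 = 1/5^2 = 1/25

1/25


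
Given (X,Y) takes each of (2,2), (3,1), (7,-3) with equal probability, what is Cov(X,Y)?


E[X]=4, E[Y]=0, E[XY]=-14/3
Cov(X,Y) = E[XY] - E[X]E[Y] = -14/3 - 4*0 = -14/3

-14/3


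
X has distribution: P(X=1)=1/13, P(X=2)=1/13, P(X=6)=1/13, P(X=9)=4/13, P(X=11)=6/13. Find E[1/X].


E[1/X] = sum(g(x)*P(x))
= 1*1/13 + 1/2*1/13 + 1/6*1/13 + 1/9*4/13 + 1/11*6/13
= 263/1287

263/1287


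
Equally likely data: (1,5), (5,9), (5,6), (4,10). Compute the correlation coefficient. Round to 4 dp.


Cov(X,Y) = 1.8750, Var(X) = 2.6875, Var(Y) = 4.2500
rho = Cov/(sqrt(VarX)*sqrt(VarY)) = 0.5548

0.5548


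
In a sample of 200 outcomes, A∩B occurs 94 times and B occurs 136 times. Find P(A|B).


P(A|B) = P(A∩B)/P(B) = (94/200)/(136/200) = 94/136 = 47/68

47/68


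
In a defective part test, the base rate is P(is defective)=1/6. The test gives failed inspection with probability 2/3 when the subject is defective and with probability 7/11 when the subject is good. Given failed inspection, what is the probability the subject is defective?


P(A) = P(A|B)P(B) + P(A|B')P(B') = 2/3*1/6 + 7/11*5/6 = 127/198
P(B|A) = P(A|B)P(B)/P(A) = (1/9)/(127/198) = 22/127

22/127


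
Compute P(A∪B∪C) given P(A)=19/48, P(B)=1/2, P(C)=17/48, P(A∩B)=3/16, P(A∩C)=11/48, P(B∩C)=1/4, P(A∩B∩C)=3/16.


P(A∪B∪C) = P(A)+P(B)+P(C) - P(AB)-P(AC)-P(BC) + P(ABC)
= 19/48+1/2+17/48 - 3/16-11/48-1/4 + 3/16
= 37/48

37/48


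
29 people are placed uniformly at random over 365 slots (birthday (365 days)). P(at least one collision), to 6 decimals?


P(all different) = prod((365-i)/365 for i=0..28) = 0.319031
P(at least one match) = 1 - 0.319031 = 0.680969

0.680969


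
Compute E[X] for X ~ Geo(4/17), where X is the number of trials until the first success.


For geometric (trials until first success), E[X] = 1/p = 1/(4/17) = 17/4

17/4


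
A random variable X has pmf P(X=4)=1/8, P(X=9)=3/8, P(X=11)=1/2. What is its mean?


E[X] = sum(x * P(x))
= 4*1/8 + 9*3/8 + 11*1/2
= 75/8

75/8


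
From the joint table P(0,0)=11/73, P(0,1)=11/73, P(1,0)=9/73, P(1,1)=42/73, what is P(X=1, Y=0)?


Read from table: P(X=1, Y=0) = 9/73

9/73


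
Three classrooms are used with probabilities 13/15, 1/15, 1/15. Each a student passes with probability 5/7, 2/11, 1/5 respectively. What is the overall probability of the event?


P(A) = P(A|B1)P(B1) + P(A|B2)P(B2) + P(A|B3)P(B3)
= 5/7*13/15 + 2/11*1/15 + 1/5*1/15
= 13/21 + 2/165 + 1/75 = 3722/5775

3722/5775


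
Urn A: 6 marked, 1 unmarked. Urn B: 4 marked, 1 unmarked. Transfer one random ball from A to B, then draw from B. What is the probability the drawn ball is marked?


P(transfer marked) = 6/7; P(transfer unmarked) = 1/7
If marked transferred: Urn II has 5 marked of 6, so P(marked|marked moved) = 5/6
If unmarked transferred: Urn II has 4 marked of 6, so P(marked|unmarked moved) = 2/3
By total probability: P(marked) = 6/7*5/6 + 1/7*2/3 = 17/21

17/21


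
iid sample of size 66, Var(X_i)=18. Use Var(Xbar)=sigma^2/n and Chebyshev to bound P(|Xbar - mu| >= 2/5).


Var(Xbar) = Var(X)/n = 18/66
Chebyshev: P(|Xbar-mu| >= 2/5) <= Var(Xbar)/(2/5)^2 = (3/11)/(4/25) = 75/44
Bound exceeds 1, so trivial bound: 1

1


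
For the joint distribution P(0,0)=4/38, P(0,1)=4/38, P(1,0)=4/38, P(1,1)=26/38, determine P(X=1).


P(X=1) = P(1,0)+P(1,1) = 4/38 + 26/38 = 30/38 = 15/19

15/19


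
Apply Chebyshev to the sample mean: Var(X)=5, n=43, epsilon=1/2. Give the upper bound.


Var(Xbar) = Var(X)/n = 5/43
Chebyshev: P(|Xbar-mu| >= 1/2) <= Var(Xbar)/(1/2)^2 = (5/43)/(1/4) = 20/43

20/43


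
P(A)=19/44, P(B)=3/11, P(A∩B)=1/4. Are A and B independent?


P(A)*P(B) = 19/44*3/11 = 57/484
P(A∩B) = 1/4 != 57/484, so not independent

No, A and B are not independent


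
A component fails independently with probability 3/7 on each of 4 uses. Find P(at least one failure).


P(at least one) = 1 - P(none)
P(none) = (1 - 3/7)^4 = (4/7)^4 = 256/2401
P(at least one) = 1 - 256/2401 = 2145/2401

2145/2401


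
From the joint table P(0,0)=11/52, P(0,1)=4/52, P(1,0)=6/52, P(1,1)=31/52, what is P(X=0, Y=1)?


Read from table: P(X=0, Y=1) = 4/52 = 1/13

1/13


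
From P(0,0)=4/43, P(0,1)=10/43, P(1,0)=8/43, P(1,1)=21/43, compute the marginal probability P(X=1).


P(X=1) = P(1,0)+P(1,1) = 8/43 + 21/43 = 29/43

29/43


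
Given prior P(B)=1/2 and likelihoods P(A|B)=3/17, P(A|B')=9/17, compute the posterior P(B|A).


P(A) = P(A|B)P(B) + P(A|B')P(B') = 3/17*1/2 + 9/17*1/2 = 6/17
P(B|A) = P(A|B)P(B)/P(A) = (3/34)/(6/17) = 1/4

1/4


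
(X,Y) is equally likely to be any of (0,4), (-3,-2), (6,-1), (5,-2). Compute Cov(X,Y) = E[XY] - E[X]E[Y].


E[X]=2, E[Y]=-1/4, E[XY]=-5/2
Cov(X,Y) = E[XY] - E[X]E[Y] = -5/2 - 2*-1/4 = -2

-2


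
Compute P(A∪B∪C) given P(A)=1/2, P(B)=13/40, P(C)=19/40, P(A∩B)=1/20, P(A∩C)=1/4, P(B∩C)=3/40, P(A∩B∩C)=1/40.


P(A∪B∪C) = P(A)+P(B)+P(C) - P(AB)-P(AC)-P(BC) + P(ABC)
= 1/2+13/40+19/40 - 1/20-1/4-3/40 + 1/40
= 19/20

19/20


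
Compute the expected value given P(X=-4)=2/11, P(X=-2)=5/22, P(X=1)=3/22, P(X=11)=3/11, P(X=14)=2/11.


E[X] = sum(x * P(x))
= -4*2/11 - 2*5/22 + 1*3/22 + 11*3/11 + 14*2/11
= 9/2

9/2


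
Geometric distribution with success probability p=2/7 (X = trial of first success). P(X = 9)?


P(X=9) = (1-p)^8 * p = (5/7)^8 * 2/7
= 390625/5764801 * 2/7 = 781250/40353607

781250/40353607


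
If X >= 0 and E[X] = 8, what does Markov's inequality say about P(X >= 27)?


Markov: P(X >= a) <= E[X]/a
P(X >= 27) <= 8/27

8/27


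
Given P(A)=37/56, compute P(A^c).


P(A') = 1 - P(A) = 1 - 37/56 = 19/56

19/56


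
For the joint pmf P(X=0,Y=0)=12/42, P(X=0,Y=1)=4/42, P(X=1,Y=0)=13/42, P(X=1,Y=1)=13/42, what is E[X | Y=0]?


P(Y=0) = 25/42
E[X|Y=0] = (0*12 + 1*13)/25 = 13/25

13/25


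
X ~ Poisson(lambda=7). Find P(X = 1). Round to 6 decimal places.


P(X=1) = e^(-7) * 7^1 / 1!
≈ 0.0009118819656 * 7 / 1
≈ 0.006383

0.006383


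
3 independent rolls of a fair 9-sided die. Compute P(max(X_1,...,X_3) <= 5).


P(max <= 5) = P(all X_i <= 5) = (P(X_1 <= 5))^3
= (5/9)^3 = 125/729

125/729


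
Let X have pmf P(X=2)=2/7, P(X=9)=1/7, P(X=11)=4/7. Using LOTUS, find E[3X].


E[3X] = sum(g(x)*P(x))
= 6*2/7 + 27*1/7 + 33*4/7
= 171/7

171/7


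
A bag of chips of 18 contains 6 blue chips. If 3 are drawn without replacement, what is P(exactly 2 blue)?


P(X=2) = C(6,2)*C(12,1) / C(18,3)
= 15*12 / 816
= 180/816 = 15/68

15/68


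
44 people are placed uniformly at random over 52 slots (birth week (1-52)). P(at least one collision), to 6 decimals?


P(all different) = prod((52-i)/52 for i=0..43) = 0.000000
P(at least one match) = 1 - 0.000000 = 1.000000

1.000000


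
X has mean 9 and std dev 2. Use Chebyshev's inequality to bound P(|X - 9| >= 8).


k = 8/2 = 4
Chebyshev: P(|X-mu| >= k*sigma) <= 1/k^2 = 1/4^2 = 1/16

1/16


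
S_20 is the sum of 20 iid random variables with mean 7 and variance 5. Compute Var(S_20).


By independence, Var(S_n) = n*Var(X_1) = 20*5 = 100

100


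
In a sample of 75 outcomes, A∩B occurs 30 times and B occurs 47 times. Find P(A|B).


P(A|B) = P(A∩B)/P(B) = (30/75)/(47/75) = 30/47

30/47


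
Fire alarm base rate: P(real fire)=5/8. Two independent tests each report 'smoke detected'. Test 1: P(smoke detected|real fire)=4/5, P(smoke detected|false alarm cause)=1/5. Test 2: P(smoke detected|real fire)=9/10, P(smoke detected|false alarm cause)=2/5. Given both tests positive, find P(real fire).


After test 1: P(+) = 4/5*5/8 + 1/5*3/8 = 23/40
P(B|+) = (1/2)/(23/40) = 20/23
After test 2 (use post1 as new prior): P(+) = 9/10*20/23 + 2/5*3/23 = 96/115
P(B|+,+) = (18/23)/(96/115) = 15/16

15/16


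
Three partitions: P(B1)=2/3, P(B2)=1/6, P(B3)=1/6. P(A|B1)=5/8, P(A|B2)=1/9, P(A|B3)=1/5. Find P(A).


P(A) = P(A|B1)P(B1) + P(A|B2)P(B2) + P(A|B3)P(B3)
= 5/8*2/3 + 1/9*1/6 + 1/5*1/6
= 5/12 + 1/54 + 1/30 = 253/540

253/540
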